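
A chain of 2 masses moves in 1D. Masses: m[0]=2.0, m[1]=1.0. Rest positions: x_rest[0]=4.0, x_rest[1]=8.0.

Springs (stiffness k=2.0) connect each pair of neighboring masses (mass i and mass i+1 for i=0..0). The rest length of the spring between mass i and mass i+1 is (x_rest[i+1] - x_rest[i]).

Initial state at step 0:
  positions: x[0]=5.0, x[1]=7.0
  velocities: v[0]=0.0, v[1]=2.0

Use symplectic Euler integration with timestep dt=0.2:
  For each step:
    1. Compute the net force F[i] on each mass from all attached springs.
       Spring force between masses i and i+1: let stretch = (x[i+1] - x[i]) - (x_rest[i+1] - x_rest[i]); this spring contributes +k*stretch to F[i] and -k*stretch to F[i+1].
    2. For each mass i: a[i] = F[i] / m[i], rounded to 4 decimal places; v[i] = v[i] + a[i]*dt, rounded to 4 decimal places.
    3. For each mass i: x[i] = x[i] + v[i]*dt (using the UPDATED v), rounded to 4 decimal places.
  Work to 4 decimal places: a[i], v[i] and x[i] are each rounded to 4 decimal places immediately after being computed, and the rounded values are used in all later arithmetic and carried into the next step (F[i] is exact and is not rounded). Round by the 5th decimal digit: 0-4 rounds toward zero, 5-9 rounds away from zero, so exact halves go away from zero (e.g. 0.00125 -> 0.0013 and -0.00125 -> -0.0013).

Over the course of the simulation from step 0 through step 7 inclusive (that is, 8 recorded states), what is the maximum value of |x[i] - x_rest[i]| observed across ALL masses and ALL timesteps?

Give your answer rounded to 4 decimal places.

Answer: 2.9406

Derivation:
Step 0: x=[5.0000 7.0000] v=[0.0000 2.0000]
Step 1: x=[4.9200 7.5600] v=[-0.4000 2.8000]
Step 2: x=[4.7856 8.2288] v=[-0.6720 3.3440]
Step 3: x=[4.6289 8.9421] v=[-0.7834 3.5667]
Step 4: x=[4.4847 9.6304] v=[-0.7208 3.4414]
Step 5: x=[4.3864 10.2270] v=[-0.4917 2.9831]
Step 6: x=[4.3617 10.6764] v=[-0.1236 2.2469]
Step 7: x=[4.4296 10.9406] v=[0.3393 1.3210]
Max displacement = 2.9406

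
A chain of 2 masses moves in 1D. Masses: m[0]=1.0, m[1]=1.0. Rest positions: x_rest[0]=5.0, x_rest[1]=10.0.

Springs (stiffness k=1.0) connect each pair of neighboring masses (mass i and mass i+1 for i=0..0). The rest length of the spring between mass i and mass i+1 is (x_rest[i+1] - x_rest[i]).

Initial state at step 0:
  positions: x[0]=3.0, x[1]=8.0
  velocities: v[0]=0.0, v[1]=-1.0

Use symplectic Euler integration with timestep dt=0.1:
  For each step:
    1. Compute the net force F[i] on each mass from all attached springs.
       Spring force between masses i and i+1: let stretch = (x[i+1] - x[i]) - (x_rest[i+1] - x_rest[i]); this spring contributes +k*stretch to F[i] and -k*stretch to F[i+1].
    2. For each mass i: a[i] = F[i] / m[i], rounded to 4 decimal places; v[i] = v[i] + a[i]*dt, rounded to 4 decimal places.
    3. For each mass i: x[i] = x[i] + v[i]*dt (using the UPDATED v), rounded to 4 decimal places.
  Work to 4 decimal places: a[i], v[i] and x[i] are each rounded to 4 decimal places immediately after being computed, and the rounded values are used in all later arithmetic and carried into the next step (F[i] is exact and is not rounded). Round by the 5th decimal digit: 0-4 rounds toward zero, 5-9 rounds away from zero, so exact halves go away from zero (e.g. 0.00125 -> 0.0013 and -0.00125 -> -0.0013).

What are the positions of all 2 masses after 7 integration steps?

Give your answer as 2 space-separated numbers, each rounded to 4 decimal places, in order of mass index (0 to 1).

Answer: 2.9465 7.3535

Derivation:
Step 0: x=[3.0000 8.0000] v=[0.0000 -1.0000]
Step 1: x=[3.0000 7.9000] v=[0.0000 -1.0000]
Step 2: x=[2.9990 7.8010] v=[-0.0100 -0.9900]
Step 3: x=[2.9960 7.7040] v=[-0.0298 -0.9702]
Step 4: x=[2.9901 7.6099] v=[-0.0590 -0.9410]
Step 5: x=[2.9804 7.5196] v=[-0.0970 -0.9030]
Step 6: x=[2.9661 7.4339] v=[-0.1431 -0.8569]
Step 7: x=[2.9465 7.3535] v=[-0.1963 -0.8037]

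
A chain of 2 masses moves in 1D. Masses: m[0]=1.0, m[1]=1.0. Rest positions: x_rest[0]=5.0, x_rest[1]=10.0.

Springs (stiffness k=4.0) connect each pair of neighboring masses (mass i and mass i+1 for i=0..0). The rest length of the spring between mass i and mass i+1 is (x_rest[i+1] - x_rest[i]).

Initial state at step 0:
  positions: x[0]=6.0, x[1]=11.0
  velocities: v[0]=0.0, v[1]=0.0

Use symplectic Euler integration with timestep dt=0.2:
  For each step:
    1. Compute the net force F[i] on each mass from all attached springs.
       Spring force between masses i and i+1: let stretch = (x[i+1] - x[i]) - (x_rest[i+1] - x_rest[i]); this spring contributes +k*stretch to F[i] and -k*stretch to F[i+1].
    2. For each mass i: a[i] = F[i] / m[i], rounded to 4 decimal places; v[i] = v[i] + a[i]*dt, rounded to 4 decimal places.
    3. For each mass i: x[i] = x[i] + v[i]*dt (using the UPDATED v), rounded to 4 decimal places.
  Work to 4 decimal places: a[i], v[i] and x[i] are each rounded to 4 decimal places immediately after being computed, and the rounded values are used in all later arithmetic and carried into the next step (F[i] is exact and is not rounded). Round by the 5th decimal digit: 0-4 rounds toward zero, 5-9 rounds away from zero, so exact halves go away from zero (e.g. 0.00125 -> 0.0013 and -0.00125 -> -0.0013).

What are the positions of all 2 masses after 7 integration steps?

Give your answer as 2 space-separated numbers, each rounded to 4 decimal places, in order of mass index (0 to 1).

Answer: 6.0000 11.0000

Derivation:
Step 0: x=[6.0000 11.0000] v=[0.0000 0.0000]
Step 1: x=[6.0000 11.0000] v=[0.0000 0.0000]
Step 2: x=[6.0000 11.0000] v=[0.0000 0.0000]
Step 3: x=[6.0000 11.0000] v=[0.0000 0.0000]
Step 4: x=[6.0000 11.0000] v=[0.0000 0.0000]
Step 5: x=[6.0000 11.0000] v=[0.0000 0.0000]
Step 6: x=[6.0000 11.0000] v=[0.0000 0.0000]
Step 7: x=[6.0000 11.0000] v=[0.0000 0.0000]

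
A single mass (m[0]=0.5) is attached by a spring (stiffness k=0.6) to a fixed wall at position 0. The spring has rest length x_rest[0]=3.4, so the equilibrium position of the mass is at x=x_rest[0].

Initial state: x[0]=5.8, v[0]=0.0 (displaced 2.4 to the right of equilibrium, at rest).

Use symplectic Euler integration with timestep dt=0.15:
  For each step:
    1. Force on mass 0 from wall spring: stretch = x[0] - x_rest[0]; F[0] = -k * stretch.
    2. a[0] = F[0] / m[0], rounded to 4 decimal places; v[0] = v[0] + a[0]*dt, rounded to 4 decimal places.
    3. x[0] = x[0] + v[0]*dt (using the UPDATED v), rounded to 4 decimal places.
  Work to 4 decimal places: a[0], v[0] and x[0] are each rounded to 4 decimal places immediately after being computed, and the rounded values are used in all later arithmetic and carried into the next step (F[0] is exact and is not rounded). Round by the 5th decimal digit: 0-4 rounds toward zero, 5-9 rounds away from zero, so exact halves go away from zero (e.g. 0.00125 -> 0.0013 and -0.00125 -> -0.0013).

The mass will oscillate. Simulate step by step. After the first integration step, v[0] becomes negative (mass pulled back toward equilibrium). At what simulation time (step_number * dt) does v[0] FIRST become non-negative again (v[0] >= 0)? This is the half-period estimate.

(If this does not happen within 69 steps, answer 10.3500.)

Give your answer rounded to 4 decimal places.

Answer: 3.0000

Derivation:
Step 0: x=[5.8000] v=[0.0000]
Step 1: x=[5.7352] v=[-0.4320]
Step 2: x=[5.6074] v=[-0.8523]
Step 3: x=[5.4200] v=[-1.2496]
Step 4: x=[5.1780] v=[-1.6132]
Step 5: x=[4.8880] v=[-1.9332]
Step 6: x=[4.5579] v=[-2.2010]
Step 7: x=[4.1965] v=[-2.4094]
Step 8: x=[3.8136] v=[-2.5528]
Step 9: x=[3.4195] v=[-2.6272]
Step 10: x=[3.0249] v=[-2.6307]
Step 11: x=[2.6404] v=[-2.5632]
Step 12: x=[2.2764] v=[-2.4265]
Step 13: x=[1.9428] v=[-2.2243]
Step 14: x=[1.6485] v=[-1.9620]
Step 15: x=[1.4015] v=[-1.6467]
Step 16: x=[1.2085] v=[-1.2870]
Step 17: x=[1.0746] v=[-0.8925]
Step 18: x=[1.0035] v=[-0.4739]
Step 19: x=[0.9971] v=[-0.0425]
Step 20: x=[1.0556] v=[0.3900]
First v>=0 after going negative at step 20, time=3.0000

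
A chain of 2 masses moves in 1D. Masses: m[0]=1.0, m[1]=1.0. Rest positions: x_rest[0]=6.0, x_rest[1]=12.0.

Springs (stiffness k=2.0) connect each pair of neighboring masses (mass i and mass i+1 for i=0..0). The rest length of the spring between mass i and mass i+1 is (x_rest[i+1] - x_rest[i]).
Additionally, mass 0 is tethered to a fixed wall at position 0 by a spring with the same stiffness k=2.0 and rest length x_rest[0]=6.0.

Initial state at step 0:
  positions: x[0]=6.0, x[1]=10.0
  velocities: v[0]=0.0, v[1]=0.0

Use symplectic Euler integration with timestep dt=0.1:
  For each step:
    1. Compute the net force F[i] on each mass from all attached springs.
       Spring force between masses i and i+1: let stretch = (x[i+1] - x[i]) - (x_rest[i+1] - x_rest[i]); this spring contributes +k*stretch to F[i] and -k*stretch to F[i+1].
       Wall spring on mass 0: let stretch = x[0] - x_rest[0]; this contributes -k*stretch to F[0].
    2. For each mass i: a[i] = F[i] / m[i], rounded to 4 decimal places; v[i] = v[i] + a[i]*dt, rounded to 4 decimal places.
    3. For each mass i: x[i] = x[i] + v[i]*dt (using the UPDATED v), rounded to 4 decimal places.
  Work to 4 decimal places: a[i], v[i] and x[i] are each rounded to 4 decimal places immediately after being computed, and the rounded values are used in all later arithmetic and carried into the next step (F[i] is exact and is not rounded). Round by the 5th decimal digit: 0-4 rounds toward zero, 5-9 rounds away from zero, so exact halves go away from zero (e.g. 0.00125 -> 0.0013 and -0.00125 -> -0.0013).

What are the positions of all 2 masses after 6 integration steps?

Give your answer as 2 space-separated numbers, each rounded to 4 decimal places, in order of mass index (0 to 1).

Step 0: x=[6.0000 10.0000] v=[0.0000 0.0000]
Step 1: x=[5.9600 10.0400] v=[-0.4000 0.4000]
Step 2: x=[5.8824 10.1184] v=[-0.7760 0.7840]
Step 3: x=[5.7719 10.2321] v=[-1.1053 1.1368]
Step 4: x=[5.6351 10.3766] v=[-1.3676 1.4448]
Step 5: x=[5.4805 10.5463] v=[-1.5463 1.6965]
Step 6: x=[5.3176 10.7346] v=[-1.6292 1.8833]

Answer: 5.3176 10.7346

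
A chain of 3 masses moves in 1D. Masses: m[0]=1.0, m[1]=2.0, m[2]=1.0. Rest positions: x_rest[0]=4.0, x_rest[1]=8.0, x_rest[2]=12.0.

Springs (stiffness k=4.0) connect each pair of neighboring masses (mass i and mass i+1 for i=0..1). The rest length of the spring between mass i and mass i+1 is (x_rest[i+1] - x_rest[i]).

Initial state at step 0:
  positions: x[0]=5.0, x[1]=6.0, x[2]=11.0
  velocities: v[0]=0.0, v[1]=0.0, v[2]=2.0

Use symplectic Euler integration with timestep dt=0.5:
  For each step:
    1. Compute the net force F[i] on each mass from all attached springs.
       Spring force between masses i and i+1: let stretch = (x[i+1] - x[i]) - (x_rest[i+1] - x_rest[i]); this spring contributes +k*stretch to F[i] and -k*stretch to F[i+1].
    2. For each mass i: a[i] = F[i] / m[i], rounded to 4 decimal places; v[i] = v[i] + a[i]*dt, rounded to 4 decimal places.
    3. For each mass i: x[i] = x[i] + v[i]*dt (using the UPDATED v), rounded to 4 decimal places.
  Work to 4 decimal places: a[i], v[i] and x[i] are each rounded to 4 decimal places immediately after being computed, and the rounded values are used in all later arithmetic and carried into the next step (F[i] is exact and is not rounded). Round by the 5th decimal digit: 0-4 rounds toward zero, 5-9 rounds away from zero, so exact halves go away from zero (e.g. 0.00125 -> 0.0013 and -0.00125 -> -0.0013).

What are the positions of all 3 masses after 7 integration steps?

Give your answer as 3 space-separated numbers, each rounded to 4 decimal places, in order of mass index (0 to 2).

Answer: 5.0000 8.0000 14.0000

Derivation:
Step 0: x=[5.0000 6.0000 11.0000] v=[0.0000 0.0000 2.0000]
Step 1: x=[2.0000 8.0000 11.0000] v=[-6.0000 4.0000 0.0000]
Step 2: x=[1.0000 8.5000 12.0000] v=[-2.0000 1.0000 2.0000]
Step 3: x=[3.5000 7.0000 13.5000] v=[5.0000 -3.0000 3.0000]
Step 4: x=[5.5000 7.0000 12.5000] v=[4.0000 0.0000 -2.0000]
Step 5: x=[5.0000 9.0000 10.0000] v=[-1.0000 4.0000 -5.0000]
Step 6: x=[4.5000 9.5000 10.5000] v=[-1.0000 1.0000 1.0000]
Step 7: x=[5.0000 8.0000 14.0000] v=[1.0000 -3.0000 7.0000]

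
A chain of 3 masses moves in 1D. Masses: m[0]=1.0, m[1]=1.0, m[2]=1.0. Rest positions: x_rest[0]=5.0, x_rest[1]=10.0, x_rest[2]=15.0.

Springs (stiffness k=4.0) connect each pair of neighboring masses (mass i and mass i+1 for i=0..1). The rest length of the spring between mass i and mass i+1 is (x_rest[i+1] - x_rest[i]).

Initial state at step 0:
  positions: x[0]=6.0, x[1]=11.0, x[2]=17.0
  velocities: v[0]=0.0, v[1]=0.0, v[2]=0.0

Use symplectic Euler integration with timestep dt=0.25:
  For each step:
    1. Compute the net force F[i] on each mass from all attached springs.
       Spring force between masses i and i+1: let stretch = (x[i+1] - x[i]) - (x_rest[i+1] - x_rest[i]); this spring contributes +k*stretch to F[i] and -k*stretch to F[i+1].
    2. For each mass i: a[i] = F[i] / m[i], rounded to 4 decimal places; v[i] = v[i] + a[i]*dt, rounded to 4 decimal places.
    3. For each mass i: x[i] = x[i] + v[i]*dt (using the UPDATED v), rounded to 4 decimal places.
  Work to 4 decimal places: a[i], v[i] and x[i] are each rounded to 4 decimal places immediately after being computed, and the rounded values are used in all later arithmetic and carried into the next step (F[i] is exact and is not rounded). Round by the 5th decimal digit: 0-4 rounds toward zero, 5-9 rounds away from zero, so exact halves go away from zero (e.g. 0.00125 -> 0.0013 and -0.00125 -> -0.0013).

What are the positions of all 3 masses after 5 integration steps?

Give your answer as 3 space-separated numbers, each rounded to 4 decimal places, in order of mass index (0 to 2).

Step 0: x=[6.0000 11.0000 17.0000] v=[0.0000 0.0000 0.0000]
Step 1: x=[6.0000 11.2500 16.7500] v=[0.0000 1.0000 -1.0000]
Step 2: x=[6.0625 11.5625 16.3750] v=[0.2500 1.2500 -1.5000]
Step 3: x=[6.2500 11.7031 16.0469] v=[0.7500 0.5625 -1.3125]
Step 4: x=[6.5508 11.5664 15.8828] v=[1.2031 -0.5468 -0.6563]
Step 5: x=[6.8555 11.2549 15.8896] v=[1.2187 -1.2460 0.0273]

Answer: 6.8555 11.2549 15.8896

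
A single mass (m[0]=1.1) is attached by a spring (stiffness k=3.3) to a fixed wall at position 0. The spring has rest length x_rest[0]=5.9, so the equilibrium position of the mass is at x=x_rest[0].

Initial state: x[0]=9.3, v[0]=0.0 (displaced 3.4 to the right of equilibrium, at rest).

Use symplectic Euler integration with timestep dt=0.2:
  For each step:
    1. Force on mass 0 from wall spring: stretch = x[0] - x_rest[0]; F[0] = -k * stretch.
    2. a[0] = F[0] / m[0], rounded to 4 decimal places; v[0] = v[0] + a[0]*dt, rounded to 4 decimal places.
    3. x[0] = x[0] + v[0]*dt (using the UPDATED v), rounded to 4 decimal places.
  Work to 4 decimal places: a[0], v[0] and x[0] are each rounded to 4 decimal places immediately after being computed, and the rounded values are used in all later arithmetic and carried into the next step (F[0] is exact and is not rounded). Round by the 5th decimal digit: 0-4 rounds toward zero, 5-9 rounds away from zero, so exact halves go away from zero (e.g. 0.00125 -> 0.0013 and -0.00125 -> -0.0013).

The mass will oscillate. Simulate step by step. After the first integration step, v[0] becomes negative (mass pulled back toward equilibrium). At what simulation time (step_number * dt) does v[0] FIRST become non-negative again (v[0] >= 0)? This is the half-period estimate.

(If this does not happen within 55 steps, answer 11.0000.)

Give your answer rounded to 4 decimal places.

Step 0: x=[9.3000] v=[0.0000]
Step 1: x=[8.8920] v=[-2.0400]
Step 2: x=[8.1250] v=[-3.8352]
Step 3: x=[7.0910] v=[-5.1702]
Step 4: x=[5.9140] v=[-5.8848]
Step 5: x=[4.7354] v=[-5.8932]
Step 6: x=[3.6965] v=[-5.1944]
Step 7: x=[2.9220] v=[-3.8723]
Step 8: x=[2.5049] v=[-2.0855]
Step 9: x=[2.4952] v=[-0.0484]
Step 10: x=[2.8941] v=[1.9945]
First v>=0 after going negative at step 10, time=2.0000

Answer: 2.0000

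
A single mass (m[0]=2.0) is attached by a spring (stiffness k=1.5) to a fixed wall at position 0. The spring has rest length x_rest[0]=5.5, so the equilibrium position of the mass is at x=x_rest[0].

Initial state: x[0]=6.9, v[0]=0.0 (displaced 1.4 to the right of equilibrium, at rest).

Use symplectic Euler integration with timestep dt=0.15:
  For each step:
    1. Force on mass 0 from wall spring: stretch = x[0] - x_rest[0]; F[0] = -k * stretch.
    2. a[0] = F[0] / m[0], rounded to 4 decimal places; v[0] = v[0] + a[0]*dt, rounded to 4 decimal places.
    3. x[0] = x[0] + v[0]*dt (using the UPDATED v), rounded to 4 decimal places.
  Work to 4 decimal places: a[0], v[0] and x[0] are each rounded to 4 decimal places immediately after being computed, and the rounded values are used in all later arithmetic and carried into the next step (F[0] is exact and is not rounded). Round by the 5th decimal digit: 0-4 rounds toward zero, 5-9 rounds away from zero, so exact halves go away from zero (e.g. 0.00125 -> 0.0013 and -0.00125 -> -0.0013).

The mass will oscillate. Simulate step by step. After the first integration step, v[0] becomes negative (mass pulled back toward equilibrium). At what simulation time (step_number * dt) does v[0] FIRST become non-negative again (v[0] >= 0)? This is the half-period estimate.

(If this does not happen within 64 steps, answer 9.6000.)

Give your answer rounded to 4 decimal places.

Step 0: x=[6.9000] v=[0.0000]
Step 1: x=[6.8764] v=[-0.1575]
Step 2: x=[6.8296] v=[-0.3123]
Step 3: x=[6.7603] v=[-0.4619]
Step 4: x=[6.6697] v=[-0.6037]
Step 5: x=[6.5594] v=[-0.7353]
Step 6: x=[6.4312] v=[-0.8545]
Step 7: x=[6.2873] v=[-0.9593]
Step 8: x=[6.1301] v=[-1.0479]
Step 9: x=[5.9623] v=[-1.1188]
Step 10: x=[5.7867] v=[-1.1708]
Step 11: x=[5.6062] v=[-1.2031]
Step 12: x=[5.4239] v=[-1.2151]
Step 13: x=[5.2429] v=[-1.2065]
Step 14: x=[5.0663] v=[-1.1776]
Step 15: x=[4.8970] v=[-1.1288]
Step 16: x=[4.7379] v=[-1.0610]
Step 17: x=[4.5916] v=[-0.9753]
Step 18: x=[4.4606] v=[-0.8731]
Step 19: x=[4.3472] v=[-0.7562]
Step 20: x=[4.2532] v=[-0.6265]
Step 21: x=[4.1803] v=[-0.4862]
Step 22: x=[4.1296] v=[-0.3377]
Step 23: x=[4.1021] v=[-0.1835]
Step 24: x=[4.0982] v=[-0.0262]
Step 25: x=[4.1179] v=[0.1315]
First v>=0 after going negative at step 25, time=3.7500

Answer: 3.7500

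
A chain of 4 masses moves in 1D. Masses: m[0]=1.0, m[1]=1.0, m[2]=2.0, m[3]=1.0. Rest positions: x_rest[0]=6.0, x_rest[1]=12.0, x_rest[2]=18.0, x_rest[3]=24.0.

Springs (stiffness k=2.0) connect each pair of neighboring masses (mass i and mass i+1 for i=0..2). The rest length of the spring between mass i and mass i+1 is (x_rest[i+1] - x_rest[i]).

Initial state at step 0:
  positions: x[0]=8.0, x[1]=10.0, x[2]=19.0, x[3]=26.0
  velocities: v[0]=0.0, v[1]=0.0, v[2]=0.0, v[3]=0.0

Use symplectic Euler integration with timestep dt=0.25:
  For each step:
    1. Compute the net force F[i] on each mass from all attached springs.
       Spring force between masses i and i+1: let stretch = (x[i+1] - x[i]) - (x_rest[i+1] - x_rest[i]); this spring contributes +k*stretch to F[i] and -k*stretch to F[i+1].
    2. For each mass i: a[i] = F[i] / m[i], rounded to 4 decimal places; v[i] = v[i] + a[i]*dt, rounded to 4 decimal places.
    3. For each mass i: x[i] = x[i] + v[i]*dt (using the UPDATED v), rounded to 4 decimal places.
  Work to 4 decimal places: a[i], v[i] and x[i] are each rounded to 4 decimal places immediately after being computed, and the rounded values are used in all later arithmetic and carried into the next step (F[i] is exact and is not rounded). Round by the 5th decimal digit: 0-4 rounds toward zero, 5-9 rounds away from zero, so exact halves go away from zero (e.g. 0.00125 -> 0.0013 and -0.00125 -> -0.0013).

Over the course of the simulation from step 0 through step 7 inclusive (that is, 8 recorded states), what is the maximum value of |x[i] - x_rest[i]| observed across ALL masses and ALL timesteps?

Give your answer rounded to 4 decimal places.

Answer: 3.3173

Derivation:
Step 0: x=[8.0000 10.0000 19.0000 26.0000] v=[0.0000 0.0000 0.0000 0.0000]
Step 1: x=[7.5000 10.8750 18.8750 25.8750] v=[-2.0000 3.5000 -0.5000 -0.5000]
Step 2: x=[6.6719 12.3281 18.6875 25.6250] v=[-3.3125 5.8125 -0.7500 -1.0000]
Step 3: x=[5.8008 13.8691 18.5361 25.2578] v=[-3.4844 6.1641 -0.6055 -1.4688]
Step 4: x=[5.1882 14.9850 18.5132 24.8004] v=[-2.4503 4.4635 -0.0918 -1.8297]
Step 5: x=[5.0502 15.3173 18.6627 24.3071] v=[-0.5519 1.3292 0.5980 -1.9733]
Step 6: x=[5.4456 14.7844 18.9559 23.8582] v=[1.5817 -2.1317 1.1728 -1.7955]
Step 7: x=[6.2584 13.6056 19.2948 23.5465] v=[3.2511 -4.7154 1.3555 -1.2467]
Max displacement = 3.3173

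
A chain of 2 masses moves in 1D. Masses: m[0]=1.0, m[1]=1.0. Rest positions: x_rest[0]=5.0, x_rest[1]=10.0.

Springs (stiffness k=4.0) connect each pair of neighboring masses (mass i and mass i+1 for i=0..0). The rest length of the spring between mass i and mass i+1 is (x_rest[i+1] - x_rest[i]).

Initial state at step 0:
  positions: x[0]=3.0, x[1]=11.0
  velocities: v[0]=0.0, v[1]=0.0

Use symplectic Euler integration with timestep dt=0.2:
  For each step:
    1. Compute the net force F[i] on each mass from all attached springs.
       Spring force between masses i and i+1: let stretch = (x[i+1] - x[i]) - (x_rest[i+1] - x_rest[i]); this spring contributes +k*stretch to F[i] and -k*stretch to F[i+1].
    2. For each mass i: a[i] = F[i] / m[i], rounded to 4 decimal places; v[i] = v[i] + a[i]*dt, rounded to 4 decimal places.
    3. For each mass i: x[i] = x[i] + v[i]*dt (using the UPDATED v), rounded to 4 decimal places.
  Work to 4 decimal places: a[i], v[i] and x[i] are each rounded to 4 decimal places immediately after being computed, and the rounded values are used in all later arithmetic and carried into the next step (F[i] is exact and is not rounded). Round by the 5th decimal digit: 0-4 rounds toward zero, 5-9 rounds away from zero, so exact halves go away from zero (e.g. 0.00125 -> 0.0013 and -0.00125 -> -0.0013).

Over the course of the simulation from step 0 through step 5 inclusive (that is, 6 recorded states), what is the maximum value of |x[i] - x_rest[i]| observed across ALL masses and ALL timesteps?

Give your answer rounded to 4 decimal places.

Step 0: x=[3.0000 11.0000] v=[0.0000 0.0000]
Step 1: x=[3.4800 10.5200] v=[2.4000 -2.4000]
Step 2: x=[4.2864 9.7136] v=[4.0320 -4.0320]
Step 3: x=[5.1612 8.8388] v=[4.3738 -4.3738]
Step 4: x=[5.8244 8.1756] v=[3.3159 -3.3159]
Step 5: x=[6.0638 7.9362] v=[1.1969 -1.1969]
Max displacement = 2.0638

Answer: 2.0638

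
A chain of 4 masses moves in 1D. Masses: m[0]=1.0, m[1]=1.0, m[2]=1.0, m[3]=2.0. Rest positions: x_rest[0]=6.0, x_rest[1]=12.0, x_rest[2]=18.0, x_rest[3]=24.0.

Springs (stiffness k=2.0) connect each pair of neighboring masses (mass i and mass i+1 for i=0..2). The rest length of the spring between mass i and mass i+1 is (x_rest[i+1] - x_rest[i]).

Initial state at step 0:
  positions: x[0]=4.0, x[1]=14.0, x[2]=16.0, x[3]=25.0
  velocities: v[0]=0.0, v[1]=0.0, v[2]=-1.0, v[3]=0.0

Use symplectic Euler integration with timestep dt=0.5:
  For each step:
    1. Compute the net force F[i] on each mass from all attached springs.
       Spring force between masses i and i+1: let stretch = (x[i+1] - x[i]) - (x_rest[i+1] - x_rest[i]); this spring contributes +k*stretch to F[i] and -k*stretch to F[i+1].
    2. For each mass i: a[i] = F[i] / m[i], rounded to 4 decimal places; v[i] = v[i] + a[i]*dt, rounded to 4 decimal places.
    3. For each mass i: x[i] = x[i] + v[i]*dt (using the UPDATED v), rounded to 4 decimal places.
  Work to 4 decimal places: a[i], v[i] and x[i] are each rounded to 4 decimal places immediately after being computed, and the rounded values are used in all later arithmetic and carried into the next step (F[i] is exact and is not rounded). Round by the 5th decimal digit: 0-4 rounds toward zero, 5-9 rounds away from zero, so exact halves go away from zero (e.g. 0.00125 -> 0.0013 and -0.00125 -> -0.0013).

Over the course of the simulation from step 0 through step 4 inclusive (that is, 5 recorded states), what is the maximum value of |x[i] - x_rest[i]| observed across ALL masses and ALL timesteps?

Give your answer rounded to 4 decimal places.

Answer: 3.5000

Derivation:
Step 0: x=[4.0000 14.0000 16.0000 25.0000] v=[0.0000 0.0000 -1.0000 0.0000]
Step 1: x=[6.0000 10.0000 19.0000 24.2500] v=[4.0000 -8.0000 6.0000 -1.5000]
Step 2: x=[7.0000 8.5000 20.1250 23.6875] v=[2.0000 -3.0000 2.2500 -1.1250]
Step 3: x=[5.7500 12.0625 17.2188 23.7344] v=[-2.5000 7.1250 -5.8125 0.0938]
Step 4: x=[4.6563 15.0469 14.9922 23.6524] v=[-2.1875 5.9688 -4.4532 -0.1640]
Max displacement = 3.5000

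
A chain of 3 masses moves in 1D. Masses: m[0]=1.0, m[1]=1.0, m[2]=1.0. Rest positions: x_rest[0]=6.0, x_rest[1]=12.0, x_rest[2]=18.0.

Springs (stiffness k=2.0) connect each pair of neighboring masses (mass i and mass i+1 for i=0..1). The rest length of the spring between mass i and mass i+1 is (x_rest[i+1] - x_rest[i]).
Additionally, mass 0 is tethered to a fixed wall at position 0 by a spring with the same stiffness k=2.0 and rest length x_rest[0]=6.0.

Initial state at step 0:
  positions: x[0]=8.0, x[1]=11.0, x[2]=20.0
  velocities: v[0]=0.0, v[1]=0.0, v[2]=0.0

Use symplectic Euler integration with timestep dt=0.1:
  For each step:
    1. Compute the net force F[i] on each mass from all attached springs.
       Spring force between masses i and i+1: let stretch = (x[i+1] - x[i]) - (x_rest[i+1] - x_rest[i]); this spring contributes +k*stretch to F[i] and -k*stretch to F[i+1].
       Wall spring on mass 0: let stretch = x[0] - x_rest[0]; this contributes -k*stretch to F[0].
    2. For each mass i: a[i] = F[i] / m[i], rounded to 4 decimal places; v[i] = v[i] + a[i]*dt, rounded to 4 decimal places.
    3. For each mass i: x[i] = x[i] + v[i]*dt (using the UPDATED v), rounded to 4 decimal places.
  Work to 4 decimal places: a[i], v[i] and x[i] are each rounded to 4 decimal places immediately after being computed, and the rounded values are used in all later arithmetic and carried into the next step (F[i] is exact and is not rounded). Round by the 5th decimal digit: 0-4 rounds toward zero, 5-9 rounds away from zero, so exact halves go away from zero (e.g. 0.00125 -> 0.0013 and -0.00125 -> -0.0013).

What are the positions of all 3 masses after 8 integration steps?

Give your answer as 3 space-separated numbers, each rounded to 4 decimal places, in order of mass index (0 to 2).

Step 0: x=[8.0000 11.0000 20.0000] v=[0.0000 0.0000 0.0000]
Step 1: x=[7.9000 11.1200 19.9400] v=[-1.0000 1.2000 -0.6000]
Step 2: x=[7.7064 11.3520 19.8236] v=[-1.9360 2.3200 -1.1640]
Step 3: x=[7.4316 11.6805 19.6578] v=[-2.7482 3.2852 -1.6583]
Step 4: x=[7.0931 12.0836 19.4524] v=[-3.3847 4.0309 -2.0538]
Step 5: x=[6.7126 12.5343 19.2196] v=[-3.8052 4.5066 -2.3276]
Step 6: x=[6.3143 13.0022 18.9731] v=[-3.9834 4.6793 -2.4647]
Step 7: x=[5.9234 13.4558 18.7272] v=[-3.9087 4.5359 -2.4589]
Step 8: x=[5.5647 13.8642 18.4959] v=[-3.5869 4.0837 -2.3132]

Answer: 5.5647 13.8642 18.4959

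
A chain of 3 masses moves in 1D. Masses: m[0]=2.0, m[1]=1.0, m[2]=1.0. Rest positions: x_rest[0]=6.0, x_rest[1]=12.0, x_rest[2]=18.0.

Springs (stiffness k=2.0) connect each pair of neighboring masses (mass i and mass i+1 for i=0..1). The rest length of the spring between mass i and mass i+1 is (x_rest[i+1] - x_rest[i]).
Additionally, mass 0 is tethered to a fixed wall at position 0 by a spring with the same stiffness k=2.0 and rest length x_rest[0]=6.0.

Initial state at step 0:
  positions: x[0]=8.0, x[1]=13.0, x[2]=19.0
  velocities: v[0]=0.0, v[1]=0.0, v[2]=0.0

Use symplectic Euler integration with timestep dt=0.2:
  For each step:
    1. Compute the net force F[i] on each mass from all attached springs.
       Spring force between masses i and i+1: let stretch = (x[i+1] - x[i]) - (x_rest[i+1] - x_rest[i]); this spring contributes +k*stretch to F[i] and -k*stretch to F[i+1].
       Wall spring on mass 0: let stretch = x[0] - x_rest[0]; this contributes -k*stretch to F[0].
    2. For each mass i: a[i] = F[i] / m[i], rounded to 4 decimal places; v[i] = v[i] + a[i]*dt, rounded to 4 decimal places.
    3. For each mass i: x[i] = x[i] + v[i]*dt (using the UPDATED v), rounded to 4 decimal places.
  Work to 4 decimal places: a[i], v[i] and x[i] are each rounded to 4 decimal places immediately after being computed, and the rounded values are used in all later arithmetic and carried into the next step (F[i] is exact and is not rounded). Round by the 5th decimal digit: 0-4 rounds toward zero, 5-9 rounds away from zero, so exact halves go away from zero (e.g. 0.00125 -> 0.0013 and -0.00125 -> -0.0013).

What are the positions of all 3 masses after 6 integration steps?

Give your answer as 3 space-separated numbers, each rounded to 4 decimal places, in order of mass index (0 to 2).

Step 0: x=[8.0000 13.0000 19.0000] v=[0.0000 0.0000 0.0000]
Step 1: x=[7.8800 13.0800 19.0000] v=[-0.6000 0.4000 0.0000]
Step 2: x=[7.6528 13.2176 19.0064] v=[-1.1360 0.6880 0.0320]
Step 3: x=[7.3421 13.3731 19.0297] v=[-1.5536 0.7776 0.1165]
Step 4: x=[6.9789 13.4987 19.0805] v=[-1.8158 0.6278 0.2539]
Step 5: x=[6.5974 13.5492 19.1647] v=[-1.9076 0.2526 0.4212]
Step 6: x=[6.2301 13.4928 19.2797] v=[-1.8367 -0.2819 0.5750]

Answer: 6.2301 13.4928 19.2797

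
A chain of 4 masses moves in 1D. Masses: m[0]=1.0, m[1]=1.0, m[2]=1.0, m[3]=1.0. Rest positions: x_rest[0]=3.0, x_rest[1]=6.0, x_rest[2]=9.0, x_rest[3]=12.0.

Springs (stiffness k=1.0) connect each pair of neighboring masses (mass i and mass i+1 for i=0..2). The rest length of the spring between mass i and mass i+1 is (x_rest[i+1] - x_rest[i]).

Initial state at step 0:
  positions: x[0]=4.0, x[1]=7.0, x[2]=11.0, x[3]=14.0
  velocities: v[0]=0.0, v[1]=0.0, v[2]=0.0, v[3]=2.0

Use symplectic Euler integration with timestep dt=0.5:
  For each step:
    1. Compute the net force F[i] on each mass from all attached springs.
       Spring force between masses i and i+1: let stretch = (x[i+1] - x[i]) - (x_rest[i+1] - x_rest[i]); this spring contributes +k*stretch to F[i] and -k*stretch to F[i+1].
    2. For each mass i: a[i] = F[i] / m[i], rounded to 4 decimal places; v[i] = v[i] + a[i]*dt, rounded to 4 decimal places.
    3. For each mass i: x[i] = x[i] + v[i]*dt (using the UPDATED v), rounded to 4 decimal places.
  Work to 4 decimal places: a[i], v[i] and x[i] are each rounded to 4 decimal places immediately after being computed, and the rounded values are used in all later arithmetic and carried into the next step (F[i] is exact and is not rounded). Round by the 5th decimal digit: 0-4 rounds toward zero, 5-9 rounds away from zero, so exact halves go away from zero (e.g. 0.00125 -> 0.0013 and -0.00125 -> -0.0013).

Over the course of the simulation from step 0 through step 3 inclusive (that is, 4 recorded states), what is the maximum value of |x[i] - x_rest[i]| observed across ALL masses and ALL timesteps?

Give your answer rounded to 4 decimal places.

Answer: 3.8750

Derivation:
Step 0: x=[4.0000 7.0000 11.0000 14.0000] v=[0.0000 0.0000 0.0000 2.0000]
Step 1: x=[4.0000 7.2500 10.7500 15.0000] v=[0.0000 0.5000 -0.5000 2.0000]
Step 2: x=[4.0625 7.5625 10.6875 15.6875] v=[0.1250 0.6250 -0.1250 1.3750]
Step 3: x=[4.2500 7.7813 11.0938 15.8750] v=[0.3750 0.4375 0.8125 0.3750]
Max displacement = 3.8750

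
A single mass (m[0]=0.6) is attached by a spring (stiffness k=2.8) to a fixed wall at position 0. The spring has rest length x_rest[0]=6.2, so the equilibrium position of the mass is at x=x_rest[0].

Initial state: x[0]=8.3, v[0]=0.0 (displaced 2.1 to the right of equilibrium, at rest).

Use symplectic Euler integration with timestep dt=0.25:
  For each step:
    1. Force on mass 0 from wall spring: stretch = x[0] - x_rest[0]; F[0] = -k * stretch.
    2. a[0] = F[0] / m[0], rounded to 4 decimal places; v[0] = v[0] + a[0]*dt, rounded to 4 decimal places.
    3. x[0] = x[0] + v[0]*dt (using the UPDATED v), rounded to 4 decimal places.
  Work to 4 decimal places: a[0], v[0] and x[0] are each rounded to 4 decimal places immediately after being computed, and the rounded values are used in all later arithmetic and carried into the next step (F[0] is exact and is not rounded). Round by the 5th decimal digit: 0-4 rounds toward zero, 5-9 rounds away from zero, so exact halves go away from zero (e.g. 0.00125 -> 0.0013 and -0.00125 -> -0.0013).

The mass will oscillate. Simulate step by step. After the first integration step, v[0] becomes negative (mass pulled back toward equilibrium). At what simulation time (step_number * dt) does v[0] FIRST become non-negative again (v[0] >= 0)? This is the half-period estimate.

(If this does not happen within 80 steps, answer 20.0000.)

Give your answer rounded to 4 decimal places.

Answer: 1.5000

Derivation:
Step 0: x=[8.3000] v=[0.0000]
Step 1: x=[7.6875] v=[-2.4500]
Step 2: x=[6.6412] v=[-4.1854]
Step 3: x=[5.4662] v=[-4.7001]
Step 4: x=[4.5052] v=[-3.8440]
Step 5: x=[4.0385] v=[-1.8667]
Step 6: x=[4.2023] v=[0.6551]
First v>=0 after going negative at step 6, time=1.5000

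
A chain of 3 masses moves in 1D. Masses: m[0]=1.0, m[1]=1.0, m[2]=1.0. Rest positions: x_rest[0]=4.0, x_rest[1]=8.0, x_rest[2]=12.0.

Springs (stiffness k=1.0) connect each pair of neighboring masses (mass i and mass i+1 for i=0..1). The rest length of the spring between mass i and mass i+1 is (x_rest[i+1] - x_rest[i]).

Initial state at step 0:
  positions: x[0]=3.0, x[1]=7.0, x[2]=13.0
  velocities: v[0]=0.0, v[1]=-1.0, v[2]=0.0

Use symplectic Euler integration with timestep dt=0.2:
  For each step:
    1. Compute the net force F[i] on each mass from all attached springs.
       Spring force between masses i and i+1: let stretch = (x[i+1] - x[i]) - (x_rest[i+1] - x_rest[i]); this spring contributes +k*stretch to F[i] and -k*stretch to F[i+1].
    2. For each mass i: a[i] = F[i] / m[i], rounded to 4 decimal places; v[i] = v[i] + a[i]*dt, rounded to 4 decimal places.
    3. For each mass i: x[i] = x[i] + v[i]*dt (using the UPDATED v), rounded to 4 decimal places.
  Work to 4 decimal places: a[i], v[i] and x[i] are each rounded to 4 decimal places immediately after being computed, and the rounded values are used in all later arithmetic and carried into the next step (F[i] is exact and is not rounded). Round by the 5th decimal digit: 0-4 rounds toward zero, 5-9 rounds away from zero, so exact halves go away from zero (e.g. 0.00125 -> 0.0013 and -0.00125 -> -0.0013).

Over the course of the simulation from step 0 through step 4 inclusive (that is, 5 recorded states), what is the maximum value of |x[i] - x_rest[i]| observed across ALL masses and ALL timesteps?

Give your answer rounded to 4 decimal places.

Answer: 1.1536

Derivation:
Step 0: x=[3.0000 7.0000 13.0000] v=[0.0000 -1.0000 0.0000]
Step 1: x=[3.0000 6.8800 12.9200] v=[0.0000 -0.6000 -0.4000]
Step 2: x=[2.9952 6.8464 12.7584] v=[-0.0240 -0.1680 -0.8080]
Step 3: x=[2.9844 6.8952 12.5203] v=[-0.0538 0.2442 -1.1904]
Step 4: x=[2.9701 7.0126 12.2172] v=[-0.0716 0.5871 -1.5154]
Max displacement = 1.1536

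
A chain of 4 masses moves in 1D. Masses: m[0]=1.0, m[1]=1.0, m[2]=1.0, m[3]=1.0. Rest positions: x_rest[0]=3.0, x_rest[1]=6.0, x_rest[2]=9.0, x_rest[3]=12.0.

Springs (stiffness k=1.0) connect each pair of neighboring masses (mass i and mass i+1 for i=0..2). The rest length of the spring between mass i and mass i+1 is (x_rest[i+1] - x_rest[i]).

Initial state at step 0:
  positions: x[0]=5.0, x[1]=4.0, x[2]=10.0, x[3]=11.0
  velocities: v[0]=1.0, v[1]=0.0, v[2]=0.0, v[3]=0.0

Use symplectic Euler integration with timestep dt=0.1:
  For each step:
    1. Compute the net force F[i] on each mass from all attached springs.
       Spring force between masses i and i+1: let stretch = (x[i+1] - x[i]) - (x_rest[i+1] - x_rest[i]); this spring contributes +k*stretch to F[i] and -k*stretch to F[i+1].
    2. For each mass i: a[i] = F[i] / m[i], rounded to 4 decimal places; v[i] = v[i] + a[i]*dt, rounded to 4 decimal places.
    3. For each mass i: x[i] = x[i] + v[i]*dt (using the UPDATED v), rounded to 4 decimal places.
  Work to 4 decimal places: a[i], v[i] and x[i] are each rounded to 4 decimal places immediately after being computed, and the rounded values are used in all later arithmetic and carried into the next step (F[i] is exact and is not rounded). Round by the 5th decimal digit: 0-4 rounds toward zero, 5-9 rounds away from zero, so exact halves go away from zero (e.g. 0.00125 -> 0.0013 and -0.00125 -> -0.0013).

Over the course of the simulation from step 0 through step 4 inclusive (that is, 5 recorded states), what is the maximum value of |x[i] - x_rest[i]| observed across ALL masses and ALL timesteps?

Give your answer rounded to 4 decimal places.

Step 0: x=[5.0000 4.0000 10.0000 11.0000] v=[1.0000 0.0000 0.0000 0.0000]
Step 1: x=[5.0600 4.0700 9.9500 11.0200] v=[0.6000 0.7000 -0.5000 0.2000]
Step 2: x=[5.0801 4.2087 9.8519 11.0593] v=[0.2010 1.3870 -0.9810 0.3930]
Step 3: x=[5.0615 4.4126 9.7094 11.1165] v=[-0.1861 2.0385 -1.4246 0.5723]
Step 4: x=[5.0064 4.6759 9.5280 11.1897] v=[-0.5510 2.6331 -1.8136 0.7316]
Max displacement = 2.0801

Answer: 2.0801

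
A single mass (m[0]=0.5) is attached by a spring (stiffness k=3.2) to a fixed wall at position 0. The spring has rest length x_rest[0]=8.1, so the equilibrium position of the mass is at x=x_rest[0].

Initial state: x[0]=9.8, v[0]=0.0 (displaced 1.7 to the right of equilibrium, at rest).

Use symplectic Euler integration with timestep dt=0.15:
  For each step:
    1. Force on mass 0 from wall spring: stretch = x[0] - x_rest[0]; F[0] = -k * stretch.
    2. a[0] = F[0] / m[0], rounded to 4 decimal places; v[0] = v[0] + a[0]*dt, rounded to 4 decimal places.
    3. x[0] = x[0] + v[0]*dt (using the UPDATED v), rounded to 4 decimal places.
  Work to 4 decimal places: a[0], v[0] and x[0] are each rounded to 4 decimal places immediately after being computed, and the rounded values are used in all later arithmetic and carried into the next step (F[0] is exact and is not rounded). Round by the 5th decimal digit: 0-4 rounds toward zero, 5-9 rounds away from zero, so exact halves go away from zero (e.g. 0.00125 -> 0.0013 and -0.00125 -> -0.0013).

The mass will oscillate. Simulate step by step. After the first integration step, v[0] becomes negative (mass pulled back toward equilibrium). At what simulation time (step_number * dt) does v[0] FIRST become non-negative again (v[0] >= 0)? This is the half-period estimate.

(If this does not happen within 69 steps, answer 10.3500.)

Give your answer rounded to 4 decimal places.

Answer: 1.3500

Derivation:
Step 0: x=[9.8000] v=[0.0000]
Step 1: x=[9.5552] v=[-1.6320]
Step 2: x=[9.1009] v=[-3.0290]
Step 3: x=[8.5024] v=[-3.9899]
Step 4: x=[7.8460] v=[-4.3762]
Step 5: x=[7.2261] v=[-4.1324]
Step 6: x=[6.7321] v=[-3.2935]
Step 7: x=[6.4351] v=[-1.9803]
Step 8: x=[6.3778] v=[-0.3820]
Step 9: x=[6.5685] v=[1.2713]
First v>=0 after going negative at step 9, time=1.3500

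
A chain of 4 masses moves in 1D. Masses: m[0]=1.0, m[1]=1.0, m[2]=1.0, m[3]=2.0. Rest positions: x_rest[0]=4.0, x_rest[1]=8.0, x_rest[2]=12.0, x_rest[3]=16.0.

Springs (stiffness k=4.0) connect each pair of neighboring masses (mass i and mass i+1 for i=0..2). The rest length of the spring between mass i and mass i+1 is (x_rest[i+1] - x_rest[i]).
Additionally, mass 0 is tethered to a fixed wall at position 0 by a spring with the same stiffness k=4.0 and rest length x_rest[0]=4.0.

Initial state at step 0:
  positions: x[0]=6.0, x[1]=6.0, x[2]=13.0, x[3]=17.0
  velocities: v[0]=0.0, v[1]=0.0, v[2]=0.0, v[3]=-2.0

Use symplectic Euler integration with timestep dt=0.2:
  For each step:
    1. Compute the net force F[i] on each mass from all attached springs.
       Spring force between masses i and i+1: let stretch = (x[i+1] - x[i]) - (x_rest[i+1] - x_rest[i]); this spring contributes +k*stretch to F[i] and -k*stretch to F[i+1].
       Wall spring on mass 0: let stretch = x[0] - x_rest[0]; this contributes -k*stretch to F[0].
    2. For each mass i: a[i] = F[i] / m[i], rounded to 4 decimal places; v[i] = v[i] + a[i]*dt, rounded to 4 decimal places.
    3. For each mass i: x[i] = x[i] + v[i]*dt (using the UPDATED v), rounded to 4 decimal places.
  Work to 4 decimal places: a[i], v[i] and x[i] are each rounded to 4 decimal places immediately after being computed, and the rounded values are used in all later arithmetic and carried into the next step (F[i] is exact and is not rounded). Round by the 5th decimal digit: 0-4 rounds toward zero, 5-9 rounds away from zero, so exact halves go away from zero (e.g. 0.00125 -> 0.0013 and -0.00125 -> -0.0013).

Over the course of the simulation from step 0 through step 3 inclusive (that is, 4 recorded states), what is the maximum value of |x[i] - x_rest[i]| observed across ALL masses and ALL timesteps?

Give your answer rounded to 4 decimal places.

Answer: 2.0852

Derivation:
Step 0: x=[6.0000 6.0000 13.0000 17.0000] v=[0.0000 0.0000 0.0000 -2.0000]
Step 1: x=[5.0400 7.1200 12.5200 16.6000] v=[-4.8000 5.6000 -2.4000 -2.0000]
Step 2: x=[3.6064 8.7712 11.8288 16.1936] v=[-7.1680 8.2560 -3.4560 -2.0320]
Step 3: x=[2.4221 10.0852 11.3468 15.7580] v=[-5.9213 6.5702 -2.4102 -2.1779]
Max displacement = 2.0852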